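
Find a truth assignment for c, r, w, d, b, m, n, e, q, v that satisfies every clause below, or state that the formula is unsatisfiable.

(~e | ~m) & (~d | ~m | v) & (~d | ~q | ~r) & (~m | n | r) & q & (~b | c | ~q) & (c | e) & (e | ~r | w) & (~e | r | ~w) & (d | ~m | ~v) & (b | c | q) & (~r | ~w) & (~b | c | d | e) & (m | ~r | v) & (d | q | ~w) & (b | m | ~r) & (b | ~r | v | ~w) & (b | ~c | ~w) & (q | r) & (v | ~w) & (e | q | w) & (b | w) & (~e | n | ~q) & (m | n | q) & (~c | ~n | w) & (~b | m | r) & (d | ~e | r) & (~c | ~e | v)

c = True; r = False; w = True; d = True; b = True; m = True; n = True; e = False; q = True; v = True

Unit clause (q) forces q = True.
Set c = True.
Set r = False.
Try w = False:
  (b | w) forces b = True.
  (~c | ~n | w) forces n = False.
  (~m | n | r) forces m = False.
  clause (~b | m | r) is falsified — backtrack.
So w = True.
  then (~e | r | ~w) forces e = False.
  then (b | ~c | ~w) forces b = True.
  then (v | ~w) forces v = True.
  then (~b | m | r) forces m = True.
  then (~m | n | r) forces n = True.
  then (d | ~m | ~v) forces d = True.
All clauses satisfied.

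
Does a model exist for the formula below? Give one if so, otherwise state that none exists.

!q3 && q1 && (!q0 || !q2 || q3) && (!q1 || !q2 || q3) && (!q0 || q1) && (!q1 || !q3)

Unit clause (!q3) forces q3 = False.
Unit clause (q1) forces q1 = True.
In (!q1 || !q2 || q3) only !q2 is left, so q2 = False.
Set q0 = True.
All clauses satisfied.

q0=T, q1=T, q2=F, q3=F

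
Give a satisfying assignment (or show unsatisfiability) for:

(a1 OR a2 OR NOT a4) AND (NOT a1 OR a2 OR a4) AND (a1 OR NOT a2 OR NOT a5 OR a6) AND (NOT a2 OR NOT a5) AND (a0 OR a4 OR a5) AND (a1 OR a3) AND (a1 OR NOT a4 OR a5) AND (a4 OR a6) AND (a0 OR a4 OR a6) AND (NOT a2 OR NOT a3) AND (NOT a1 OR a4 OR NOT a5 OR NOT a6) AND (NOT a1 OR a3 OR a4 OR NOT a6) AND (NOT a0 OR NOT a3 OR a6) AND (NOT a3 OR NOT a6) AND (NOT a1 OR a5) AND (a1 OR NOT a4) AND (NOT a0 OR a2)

Set a0 = False.
Set a1 = True.
  then (NOT a1 OR a5) forces a5 = True.
  then (NOT a2 OR NOT a5) forces a2 = False.
  then (NOT a1 OR a2 OR a4) forces a4 = True.
Set a3 = True.
  then (NOT a3 OR NOT a6) forces a6 = False.
All clauses satisfied.

a0: False, a1: True, a2: False, a3: True, a4: True, a5: True, a6: False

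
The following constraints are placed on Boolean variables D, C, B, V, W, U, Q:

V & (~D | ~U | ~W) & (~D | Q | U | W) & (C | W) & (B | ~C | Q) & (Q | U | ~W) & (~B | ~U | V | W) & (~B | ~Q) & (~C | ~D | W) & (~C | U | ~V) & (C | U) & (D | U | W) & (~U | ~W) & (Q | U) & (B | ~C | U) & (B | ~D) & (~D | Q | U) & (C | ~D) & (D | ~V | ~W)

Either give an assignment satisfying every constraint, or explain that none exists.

D = False, C = True, B = True, V = True, W = False, U = True, Q = False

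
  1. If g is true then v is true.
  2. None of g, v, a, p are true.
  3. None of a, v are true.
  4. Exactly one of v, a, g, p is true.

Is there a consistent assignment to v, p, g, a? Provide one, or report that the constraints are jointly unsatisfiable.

Unsatisfiable — no assignment works.

Case p = True:
  Constraint (2) is violated (p=T) — contradiction.
Case p = False:
  (2) forces g = False.
  (2) forces v = False.
  (2) forces a = False.
  Constraint (4) is violated (v=F, a=F, g=F, p=F) — contradiction.
Both cases fail — unsatisfiable.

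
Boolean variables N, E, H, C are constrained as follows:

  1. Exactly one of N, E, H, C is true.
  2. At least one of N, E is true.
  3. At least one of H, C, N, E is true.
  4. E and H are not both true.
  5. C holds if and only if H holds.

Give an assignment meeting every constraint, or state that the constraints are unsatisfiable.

N: False, E: True, H: False, C: False

  (1) {N, E, H, C}: 1 true — exactly one ✓
  (2) {N, E}: 1 true — at least one ✓
  (3) {H, C, N, E}: 1 true — at least one ✓
  (4) E=T, H=F — not both ✓
  (5) C=F, H=F — same ✓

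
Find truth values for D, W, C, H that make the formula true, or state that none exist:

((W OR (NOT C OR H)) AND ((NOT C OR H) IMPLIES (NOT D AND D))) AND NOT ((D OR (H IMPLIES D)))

Case H = True: the formula simplifies to (NOT D AND D) AND NOT ((D OR D)).
  D = True: the conjunct NOT D is False.
  D = False: the conjunct D is False.
Case H = False: the conjunct NOT ((D OR (H IMPLIES D))) becomes NOT ((D OR True)) = False.
Both cases fail — unsatisfiable.

The formula is unsatisfiable.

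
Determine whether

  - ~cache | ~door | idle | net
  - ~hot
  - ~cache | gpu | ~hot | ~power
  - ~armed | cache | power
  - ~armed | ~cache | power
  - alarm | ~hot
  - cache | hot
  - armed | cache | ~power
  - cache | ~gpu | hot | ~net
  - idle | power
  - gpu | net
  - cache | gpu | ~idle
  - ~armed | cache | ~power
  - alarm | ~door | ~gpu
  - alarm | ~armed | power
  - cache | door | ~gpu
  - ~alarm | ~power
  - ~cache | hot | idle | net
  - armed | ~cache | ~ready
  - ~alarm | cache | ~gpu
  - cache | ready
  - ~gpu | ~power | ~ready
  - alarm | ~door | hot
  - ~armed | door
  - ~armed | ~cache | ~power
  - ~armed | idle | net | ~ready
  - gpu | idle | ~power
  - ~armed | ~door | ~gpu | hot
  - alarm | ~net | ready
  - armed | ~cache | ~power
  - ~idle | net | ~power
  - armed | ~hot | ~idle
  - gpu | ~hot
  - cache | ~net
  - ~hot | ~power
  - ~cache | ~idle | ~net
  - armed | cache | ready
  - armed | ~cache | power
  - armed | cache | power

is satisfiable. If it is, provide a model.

Case armed = True:
  (~hot) forces hot = False.
  (cache | hot) forces cache = True.
  (~armed | ~cache | power) forces power = True.
  Clause (~armed | ~cache | ~power) is falsified — contradiction.
Case armed = False:
  (~hot) forces hot = False.
  (cache | hot) forces cache = True.
  (armed | ~cache | ~ready) forces ready = False.
  (armed | ~cache | ~power) forces power = False.
  Clause (armed | ~cache | power) is falsified — contradiction.
Both cases fail, so the formula is unsatisfiable.

No satisfying assignment exists.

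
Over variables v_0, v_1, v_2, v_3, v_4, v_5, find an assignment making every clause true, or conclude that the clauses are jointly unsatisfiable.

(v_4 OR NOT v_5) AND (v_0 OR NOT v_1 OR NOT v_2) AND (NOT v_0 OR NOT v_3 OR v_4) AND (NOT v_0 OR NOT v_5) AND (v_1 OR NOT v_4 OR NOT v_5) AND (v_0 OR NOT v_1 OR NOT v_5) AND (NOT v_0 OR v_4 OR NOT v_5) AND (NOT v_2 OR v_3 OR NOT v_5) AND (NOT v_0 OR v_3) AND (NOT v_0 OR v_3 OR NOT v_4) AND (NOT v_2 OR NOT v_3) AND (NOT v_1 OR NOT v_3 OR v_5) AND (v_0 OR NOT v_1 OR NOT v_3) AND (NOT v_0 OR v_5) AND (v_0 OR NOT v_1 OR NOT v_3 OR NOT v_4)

v_0: False, v_1: False, v_2: True, v_3: False, v_4: True, v_5: False

Try v_0 = True:
  (NOT v_0 OR NOT v_5) forces v_5 = False.
  clause (NOT v_0 OR v_5) is falsified — backtrack.
So v_0 = False.
Set v_1 = False.
Set v_2 = True.
  then (NOT v_2 OR NOT v_3) forces v_3 = False.
  then (NOT v_2 OR v_3 OR NOT v_5) forces v_5 = False.
Set v_4 = True.
All clauses satisfied.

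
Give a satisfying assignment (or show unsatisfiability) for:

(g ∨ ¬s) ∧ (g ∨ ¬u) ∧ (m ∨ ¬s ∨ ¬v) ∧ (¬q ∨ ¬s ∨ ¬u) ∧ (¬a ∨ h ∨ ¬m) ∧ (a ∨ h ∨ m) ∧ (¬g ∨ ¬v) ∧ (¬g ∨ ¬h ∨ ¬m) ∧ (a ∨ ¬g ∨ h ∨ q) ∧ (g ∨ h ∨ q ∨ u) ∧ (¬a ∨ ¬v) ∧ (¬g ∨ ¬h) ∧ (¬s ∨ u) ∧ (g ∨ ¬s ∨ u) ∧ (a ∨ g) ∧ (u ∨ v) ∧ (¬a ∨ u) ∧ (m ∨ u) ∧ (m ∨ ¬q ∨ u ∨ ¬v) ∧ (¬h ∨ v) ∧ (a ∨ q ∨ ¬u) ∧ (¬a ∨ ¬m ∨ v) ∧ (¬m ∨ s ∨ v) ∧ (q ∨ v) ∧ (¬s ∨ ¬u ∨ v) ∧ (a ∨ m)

Set m = False.
  then (m ∨ u) forces u = True.
  then (a ∨ m) forces a = True.
  then (g ∨ ¬u) forces g = True.
  then (¬g ∨ ¬v) forces v = False.
  then (¬g ∨ ¬h) forces h = False.
  then (q ∨ v) forces q = True.
  then (¬s ∨ ¬u ∨ v) forces s = False.
All clauses satisfied.

m = False, s = False, u = True, a = True, q = True, v = False, g = True, h = False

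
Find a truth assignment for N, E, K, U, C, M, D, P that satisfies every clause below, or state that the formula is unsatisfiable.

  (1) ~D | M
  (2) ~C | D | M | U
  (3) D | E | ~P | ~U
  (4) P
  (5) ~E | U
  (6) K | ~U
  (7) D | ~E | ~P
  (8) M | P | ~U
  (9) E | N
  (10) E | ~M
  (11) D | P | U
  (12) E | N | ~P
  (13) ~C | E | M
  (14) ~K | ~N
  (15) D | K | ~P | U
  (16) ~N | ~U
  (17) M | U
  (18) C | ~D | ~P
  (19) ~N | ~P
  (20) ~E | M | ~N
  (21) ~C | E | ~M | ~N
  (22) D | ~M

N: False; E: True; K: True; U: True; C: True; M: True; D: True; P: True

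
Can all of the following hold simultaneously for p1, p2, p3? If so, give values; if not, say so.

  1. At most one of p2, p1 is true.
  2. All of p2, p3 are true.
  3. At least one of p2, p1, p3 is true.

p1: False, p2: True, p3: True

  (1) {p2, p1}: 1 true — at most one ✓
  (2) {p2, p3}: all 2 true ✓
  (3) {p2, p1, p3}: 2 true — at least one ✓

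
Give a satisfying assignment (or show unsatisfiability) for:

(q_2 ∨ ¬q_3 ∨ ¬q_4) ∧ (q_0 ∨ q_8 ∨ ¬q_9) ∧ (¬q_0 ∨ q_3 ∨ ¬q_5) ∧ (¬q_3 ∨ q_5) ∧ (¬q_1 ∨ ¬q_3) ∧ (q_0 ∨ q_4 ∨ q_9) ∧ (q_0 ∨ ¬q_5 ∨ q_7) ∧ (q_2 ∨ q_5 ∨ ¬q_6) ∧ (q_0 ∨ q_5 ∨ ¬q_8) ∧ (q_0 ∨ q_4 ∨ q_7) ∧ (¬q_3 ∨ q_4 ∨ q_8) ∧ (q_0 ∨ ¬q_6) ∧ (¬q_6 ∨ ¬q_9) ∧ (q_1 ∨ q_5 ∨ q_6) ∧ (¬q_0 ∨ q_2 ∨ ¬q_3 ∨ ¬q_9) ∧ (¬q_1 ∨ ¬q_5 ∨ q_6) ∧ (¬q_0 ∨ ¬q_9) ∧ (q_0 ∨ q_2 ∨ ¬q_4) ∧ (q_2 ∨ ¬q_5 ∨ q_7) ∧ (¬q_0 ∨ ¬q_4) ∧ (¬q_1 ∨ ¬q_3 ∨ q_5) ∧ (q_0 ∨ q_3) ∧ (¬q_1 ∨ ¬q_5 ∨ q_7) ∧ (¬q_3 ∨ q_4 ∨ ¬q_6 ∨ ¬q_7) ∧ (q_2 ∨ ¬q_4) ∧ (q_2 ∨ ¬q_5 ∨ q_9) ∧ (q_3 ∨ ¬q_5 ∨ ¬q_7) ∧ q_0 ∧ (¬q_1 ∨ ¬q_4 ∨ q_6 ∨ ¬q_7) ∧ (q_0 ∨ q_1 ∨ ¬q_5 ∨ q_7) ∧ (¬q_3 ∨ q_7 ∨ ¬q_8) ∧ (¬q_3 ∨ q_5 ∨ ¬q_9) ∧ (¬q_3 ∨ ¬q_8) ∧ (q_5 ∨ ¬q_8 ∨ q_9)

q_0 = True; q_1 = False; q_2 = True; q_3 = False; q_4 = False; q_5 = False; q_6 = True; q_7 = True; q_8 = False; q_9 = False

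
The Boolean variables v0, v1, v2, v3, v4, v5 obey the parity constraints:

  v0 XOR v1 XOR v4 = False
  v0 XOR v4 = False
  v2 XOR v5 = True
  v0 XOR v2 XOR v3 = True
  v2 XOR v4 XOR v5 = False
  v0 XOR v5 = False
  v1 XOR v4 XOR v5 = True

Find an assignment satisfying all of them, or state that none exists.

Adding constraints 1, 6, 7 mod 2: every variable appears an even number of times on the left, so the left side is 0.
But the right sides sum to 1 (mod 2). 0 ≠ 1 — the system is inconsistent.

Unsatisfiable — no assignment works.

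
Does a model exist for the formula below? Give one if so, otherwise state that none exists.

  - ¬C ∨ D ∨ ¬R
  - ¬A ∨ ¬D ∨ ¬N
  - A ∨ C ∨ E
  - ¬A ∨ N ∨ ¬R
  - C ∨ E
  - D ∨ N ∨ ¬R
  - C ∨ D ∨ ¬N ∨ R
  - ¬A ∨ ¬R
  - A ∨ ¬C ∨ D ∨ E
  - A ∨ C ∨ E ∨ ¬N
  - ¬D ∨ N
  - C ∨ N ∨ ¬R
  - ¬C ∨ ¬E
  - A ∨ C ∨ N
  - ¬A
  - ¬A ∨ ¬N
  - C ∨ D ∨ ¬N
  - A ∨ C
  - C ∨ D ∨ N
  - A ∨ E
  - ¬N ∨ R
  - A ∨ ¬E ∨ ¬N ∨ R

Case A = True:
  Clause (¬A) is falsified — contradiction.
Case A = False:
  (A ∨ C) forces C = True.
  (¬C ∨ ¬E) forces E = False.
  Clause (A ∨ E) is falsified — contradiction.
Both cases fail, so the formula is unsatisfiable.

Unsatisfiable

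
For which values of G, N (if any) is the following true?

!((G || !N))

G=F, N=T

  !((G || !N)) = True
    G || !N = False
      !N = False
The formula evaluates to True.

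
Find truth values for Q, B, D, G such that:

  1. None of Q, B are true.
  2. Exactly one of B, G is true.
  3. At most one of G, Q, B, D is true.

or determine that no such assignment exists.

Q = False; B = False; D = False; G = True

  (1) {Q, B}: 0 true — none ✓
  (2) {B, G}: 1 true — exactly one ✓
  (3) {G, Q, B, D}: 1 true — at most one ✓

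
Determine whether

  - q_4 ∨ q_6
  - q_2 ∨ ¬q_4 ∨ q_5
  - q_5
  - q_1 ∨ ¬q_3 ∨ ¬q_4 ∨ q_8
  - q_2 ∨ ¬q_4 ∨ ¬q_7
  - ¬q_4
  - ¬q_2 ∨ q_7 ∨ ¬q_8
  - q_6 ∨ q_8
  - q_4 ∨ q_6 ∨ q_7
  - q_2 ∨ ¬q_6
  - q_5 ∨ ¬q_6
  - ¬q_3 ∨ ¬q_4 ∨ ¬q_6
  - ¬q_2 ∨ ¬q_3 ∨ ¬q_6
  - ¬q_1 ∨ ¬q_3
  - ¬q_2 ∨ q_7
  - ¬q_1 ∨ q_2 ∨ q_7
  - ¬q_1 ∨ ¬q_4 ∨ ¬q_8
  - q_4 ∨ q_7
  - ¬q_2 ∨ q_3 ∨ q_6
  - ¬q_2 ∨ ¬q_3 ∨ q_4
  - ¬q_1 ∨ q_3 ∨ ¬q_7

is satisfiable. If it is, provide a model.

q_1=F, q_2=T, q_3=F, q_4=F, q_5=T, q_6=T, q_7=T, q_8=T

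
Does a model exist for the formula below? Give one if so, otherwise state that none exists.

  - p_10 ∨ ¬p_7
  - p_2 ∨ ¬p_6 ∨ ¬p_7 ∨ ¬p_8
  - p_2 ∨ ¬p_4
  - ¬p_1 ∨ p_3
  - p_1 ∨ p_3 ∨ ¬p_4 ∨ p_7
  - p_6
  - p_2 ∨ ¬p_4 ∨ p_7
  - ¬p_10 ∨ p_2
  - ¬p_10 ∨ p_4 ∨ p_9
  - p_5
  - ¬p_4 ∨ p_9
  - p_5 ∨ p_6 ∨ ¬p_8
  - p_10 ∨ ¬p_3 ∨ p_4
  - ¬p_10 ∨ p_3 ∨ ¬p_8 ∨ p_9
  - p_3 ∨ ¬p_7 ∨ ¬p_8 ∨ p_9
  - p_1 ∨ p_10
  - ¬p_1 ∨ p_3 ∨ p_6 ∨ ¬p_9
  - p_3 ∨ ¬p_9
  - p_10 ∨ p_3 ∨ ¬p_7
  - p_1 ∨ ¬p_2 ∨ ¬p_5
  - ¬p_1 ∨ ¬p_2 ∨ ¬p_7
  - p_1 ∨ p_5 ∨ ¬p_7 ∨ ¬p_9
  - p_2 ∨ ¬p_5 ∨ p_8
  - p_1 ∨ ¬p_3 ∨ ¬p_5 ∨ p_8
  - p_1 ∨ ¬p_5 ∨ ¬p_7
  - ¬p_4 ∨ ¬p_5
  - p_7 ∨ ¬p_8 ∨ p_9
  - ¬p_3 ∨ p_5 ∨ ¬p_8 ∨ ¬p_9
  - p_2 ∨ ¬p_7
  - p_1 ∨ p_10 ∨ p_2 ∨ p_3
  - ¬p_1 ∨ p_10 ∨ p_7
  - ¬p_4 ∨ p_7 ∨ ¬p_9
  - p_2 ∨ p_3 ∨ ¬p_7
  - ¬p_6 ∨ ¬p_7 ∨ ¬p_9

p_1 = True, p_2 = True, p_3 = True, p_4 = False, p_5 = True, p_6 = True, p_7 = False, p_8 = False, p_9 = True, p_10 = True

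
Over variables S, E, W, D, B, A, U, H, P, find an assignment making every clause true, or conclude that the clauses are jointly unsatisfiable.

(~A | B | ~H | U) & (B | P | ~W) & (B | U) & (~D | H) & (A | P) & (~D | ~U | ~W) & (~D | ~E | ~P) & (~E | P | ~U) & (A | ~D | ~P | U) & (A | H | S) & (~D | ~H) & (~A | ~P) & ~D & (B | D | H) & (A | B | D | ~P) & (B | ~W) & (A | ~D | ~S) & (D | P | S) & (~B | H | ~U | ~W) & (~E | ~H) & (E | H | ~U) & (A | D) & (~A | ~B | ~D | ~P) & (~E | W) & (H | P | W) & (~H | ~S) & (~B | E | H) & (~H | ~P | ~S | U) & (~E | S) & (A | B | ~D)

S: True, E: True, W: True, D: False, B: True, A: True, U: False, H: False, P: False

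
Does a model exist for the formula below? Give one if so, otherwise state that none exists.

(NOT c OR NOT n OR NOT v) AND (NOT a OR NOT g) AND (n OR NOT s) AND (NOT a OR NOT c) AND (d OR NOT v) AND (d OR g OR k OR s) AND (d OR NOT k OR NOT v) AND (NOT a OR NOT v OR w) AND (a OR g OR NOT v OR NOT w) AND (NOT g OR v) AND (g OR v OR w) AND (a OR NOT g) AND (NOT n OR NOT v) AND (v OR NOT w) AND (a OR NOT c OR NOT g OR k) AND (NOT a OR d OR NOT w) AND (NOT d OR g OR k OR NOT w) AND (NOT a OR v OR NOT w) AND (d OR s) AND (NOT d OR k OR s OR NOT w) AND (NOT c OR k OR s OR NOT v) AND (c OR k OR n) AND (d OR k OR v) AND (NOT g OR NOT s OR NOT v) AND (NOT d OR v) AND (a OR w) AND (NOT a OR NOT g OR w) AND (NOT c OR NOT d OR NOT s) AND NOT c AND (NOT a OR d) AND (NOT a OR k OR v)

Unit clause (NOT c) forces c = False.
Try w = False:
  (a OR w) forces a = True.
  (NOT a OR NOT g) forces g = False.
  (NOT a OR NOT v OR w) forces v = False.
  clause (g OR v OR w) is falsified — backtrack.
So w = True.
  then (v OR NOT w) forces v = True.
  then (d OR NOT v) forces d = True.
  then (NOT n OR NOT v) forces n = False.
  then (c OR k OR n) forces k = True.
  then (n OR NOT s) forces s = False.
Set g = False.
  then (a OR g OR NOT v OR NOT w) forces a = True.
All clauses satisfied.

w = True, g = False, a = True, k = True, d = True, v = True, c = False, n = False, s = False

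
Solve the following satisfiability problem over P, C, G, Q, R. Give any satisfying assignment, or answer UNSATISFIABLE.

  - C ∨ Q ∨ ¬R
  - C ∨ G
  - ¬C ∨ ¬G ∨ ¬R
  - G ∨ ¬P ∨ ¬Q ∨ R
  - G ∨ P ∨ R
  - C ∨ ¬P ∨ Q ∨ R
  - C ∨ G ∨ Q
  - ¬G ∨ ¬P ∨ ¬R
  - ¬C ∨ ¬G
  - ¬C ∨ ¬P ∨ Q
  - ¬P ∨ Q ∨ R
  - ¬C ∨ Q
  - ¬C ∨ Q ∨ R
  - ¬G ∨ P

Set P = True.
Set C = False.
  then (C ∨ G) forces G = True.
  then (¬G ∨ ¬P ∨ ¬R) forces R = False.
  then (¬P ∨ Q ∨ R) forces Q = True.
All clauses satisfied.

P=T, C=F, G=T, Q=T, R=F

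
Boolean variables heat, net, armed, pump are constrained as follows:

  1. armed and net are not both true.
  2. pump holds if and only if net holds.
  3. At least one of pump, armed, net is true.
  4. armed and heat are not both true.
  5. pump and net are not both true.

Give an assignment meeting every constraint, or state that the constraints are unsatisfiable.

heat=F, net=F, armed=T, pump=F

  (1) armed=T, net=F — not both ✓
  (2) pump=F, net=F — same ✓
  (3) {pump, armed, net}: 1 true — at least one ✓
  (4) armed=T, heat=F — not both ✓
  (5) pump=F, net=F — not both ✓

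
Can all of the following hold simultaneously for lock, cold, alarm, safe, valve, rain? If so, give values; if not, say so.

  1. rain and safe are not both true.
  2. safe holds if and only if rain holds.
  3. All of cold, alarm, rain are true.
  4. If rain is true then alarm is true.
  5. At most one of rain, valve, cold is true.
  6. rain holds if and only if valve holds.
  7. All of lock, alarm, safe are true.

The formula is unsatisfiable.

Case safe = True:
  (1) with safe=T forces rain = False.
  Constraint (2) is violated (safe=T, rain=F) — contradiction.
Case safe = False:
  Constraint (7) is violated (safe=F) — contradiction.
Both cases fail — unsatisfiable.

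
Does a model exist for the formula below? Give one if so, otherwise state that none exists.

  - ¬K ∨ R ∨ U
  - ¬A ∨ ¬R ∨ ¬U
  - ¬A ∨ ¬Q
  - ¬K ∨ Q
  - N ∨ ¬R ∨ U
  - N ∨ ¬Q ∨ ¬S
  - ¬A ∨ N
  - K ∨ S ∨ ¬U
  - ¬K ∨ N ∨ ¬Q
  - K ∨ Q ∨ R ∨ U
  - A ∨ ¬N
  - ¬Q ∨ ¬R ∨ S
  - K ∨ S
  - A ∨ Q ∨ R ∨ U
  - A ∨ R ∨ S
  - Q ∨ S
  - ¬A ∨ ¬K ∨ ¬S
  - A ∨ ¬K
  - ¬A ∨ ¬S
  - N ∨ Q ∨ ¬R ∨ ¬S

N = False, U = True, Q = False, A = False, K = False, R = False, S = True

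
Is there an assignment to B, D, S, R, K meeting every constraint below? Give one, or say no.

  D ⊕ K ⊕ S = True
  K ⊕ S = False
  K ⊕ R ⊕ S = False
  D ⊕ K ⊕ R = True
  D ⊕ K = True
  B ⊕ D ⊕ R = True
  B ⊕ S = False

B = False; D = True; S = False; R = False; K = False

D ⊕ K ⊕ S = T ⊕ F ⊕ F = True ✓
K ⊕ S = F ⊕ F = False ✓
K ⊕ R ⊕ S = F ⊕ F ⊕ F = False ✓
D ⊕ K ⊕ R = T ⊕ F ⊕ F = True ✓
D ⊕ K = T ⊕ F = True ✓
B ⊕ D ⊕ R = F ⊕ T ⊕ F = True ✓
B ⊕ S = F ⊕ F = False ✓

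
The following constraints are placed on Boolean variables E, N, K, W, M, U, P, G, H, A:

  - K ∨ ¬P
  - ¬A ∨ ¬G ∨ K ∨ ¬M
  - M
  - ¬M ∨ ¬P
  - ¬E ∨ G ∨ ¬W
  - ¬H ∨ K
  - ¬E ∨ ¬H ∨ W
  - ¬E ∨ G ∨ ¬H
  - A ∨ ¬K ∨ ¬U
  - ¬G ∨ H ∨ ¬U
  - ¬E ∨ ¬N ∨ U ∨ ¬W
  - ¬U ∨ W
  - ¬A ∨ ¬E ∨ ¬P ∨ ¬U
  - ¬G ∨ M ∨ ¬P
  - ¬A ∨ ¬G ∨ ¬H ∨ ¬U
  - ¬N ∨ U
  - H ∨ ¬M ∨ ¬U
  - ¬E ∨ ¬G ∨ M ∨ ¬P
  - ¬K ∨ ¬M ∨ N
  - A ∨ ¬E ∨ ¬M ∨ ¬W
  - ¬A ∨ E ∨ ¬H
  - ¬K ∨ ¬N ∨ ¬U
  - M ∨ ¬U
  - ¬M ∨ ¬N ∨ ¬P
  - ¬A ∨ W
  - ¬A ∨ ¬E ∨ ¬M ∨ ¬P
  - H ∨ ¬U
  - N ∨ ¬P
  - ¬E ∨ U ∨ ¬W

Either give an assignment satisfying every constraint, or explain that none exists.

E: False, N: False, K: False, W: False, M: True, U: False, P: False, G: True, H: False, A: False

Unit clause (M) forces M = True.
In (¬M ∨ ¬P) only ¬P is left, so P = False.
Set E = False.
Try N = True:
  (¬N ∨ U) forces U = True.
  (¬U ∨ W) forces W = True.
  (H ∨ ¬M ∨ ¬U) forces H = True.
  (¬H ∨ K) forces K = True.
  clause (¬K ∨ ¬N ∨ ¬U) is falsified — backtrack.
So N = False.
  then (¬K ∨ ¬M ∨ N) forces K = False.
  then (¬H ∨ K) forces H = False.
  then (H ∨ ¬M ∨ ¬U) forces U = False.
Set W = False.
  then (¬A ∨ W) forces A = False.
Set G = True.
All clauses satisfied.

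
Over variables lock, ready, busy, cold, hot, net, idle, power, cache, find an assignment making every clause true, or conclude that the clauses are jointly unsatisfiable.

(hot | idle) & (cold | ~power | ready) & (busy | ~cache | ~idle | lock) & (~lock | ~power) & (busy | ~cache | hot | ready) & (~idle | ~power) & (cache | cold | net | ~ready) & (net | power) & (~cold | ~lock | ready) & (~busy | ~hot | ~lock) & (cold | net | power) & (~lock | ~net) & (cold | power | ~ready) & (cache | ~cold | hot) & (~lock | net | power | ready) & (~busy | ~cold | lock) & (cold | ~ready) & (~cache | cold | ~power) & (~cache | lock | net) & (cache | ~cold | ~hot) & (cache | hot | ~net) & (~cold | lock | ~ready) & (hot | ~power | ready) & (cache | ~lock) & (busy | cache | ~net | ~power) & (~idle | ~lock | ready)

lock=F; ready=F; busy=T; cold=F; hot=T; net=T; idle=T; power=F; cache=F

Try lock = True:
  (~lock | ~power) forces power = False.
  (net | power) forces net = True.
  clause (~lock | ~net) is falsified — backtrack.
So lock = False.
Set ready = False.
Set busy = True.
  then (~busy | ~cold | lock) forces cold = False.
  then (cold | ~power | ready) forces power = False.
  then (net | power) forces net = True.
Set hot = True.
Set idle = True.
Set cache = False.
All clauses satisfied.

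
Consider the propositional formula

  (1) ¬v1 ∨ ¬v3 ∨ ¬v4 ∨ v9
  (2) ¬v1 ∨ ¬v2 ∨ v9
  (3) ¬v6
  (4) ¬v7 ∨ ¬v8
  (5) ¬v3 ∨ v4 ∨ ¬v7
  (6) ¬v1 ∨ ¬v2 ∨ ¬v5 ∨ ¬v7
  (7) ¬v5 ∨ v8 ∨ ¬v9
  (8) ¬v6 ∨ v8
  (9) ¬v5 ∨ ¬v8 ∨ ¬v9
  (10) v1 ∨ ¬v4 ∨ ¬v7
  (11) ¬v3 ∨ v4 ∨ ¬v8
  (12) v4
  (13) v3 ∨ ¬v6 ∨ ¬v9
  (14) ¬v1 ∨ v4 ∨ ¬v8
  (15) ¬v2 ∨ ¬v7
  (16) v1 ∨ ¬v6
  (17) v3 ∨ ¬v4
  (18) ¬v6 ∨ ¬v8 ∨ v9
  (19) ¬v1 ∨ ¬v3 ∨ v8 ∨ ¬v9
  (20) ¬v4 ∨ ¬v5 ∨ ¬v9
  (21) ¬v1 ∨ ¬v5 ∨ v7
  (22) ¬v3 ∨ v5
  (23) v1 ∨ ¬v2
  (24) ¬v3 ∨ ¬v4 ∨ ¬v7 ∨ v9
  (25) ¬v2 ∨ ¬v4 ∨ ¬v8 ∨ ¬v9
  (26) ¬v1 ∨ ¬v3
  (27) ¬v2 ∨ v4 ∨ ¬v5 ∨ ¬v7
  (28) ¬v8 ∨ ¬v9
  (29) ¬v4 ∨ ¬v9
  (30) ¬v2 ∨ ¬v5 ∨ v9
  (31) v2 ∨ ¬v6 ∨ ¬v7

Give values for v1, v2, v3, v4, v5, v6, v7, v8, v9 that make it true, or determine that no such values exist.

v1 = False, v2 = False, v3 = True, v4 = True, v5 = True, v6 = False, v7 = False, v8 = False, v9 = False

Unit clause (¬v6) forces v6 = False.
Unit clause (v4) forces v4 = True.
In (v3 ∨ ¬v4) only v3 is left, so v3 = True.
In (¬v3 ∨ v5) only v5 is left, so v5 = True.
In (¬v1 ∨ ¬v3) only ¬v1 is left, so v1 = False.
In (¬v4 ∨ ¬v9) only ¬v9 is left, so v9 = False.
In (¬v2 ∨ ¬v5 ∨ v9) only ¬v2 is left, so v2 = False.
In (v1 ∨ ¬v4 ∨ ¬v7) only ¬v7 is left, so v7 = False.
Set v8 = False.
All clauses satisfied.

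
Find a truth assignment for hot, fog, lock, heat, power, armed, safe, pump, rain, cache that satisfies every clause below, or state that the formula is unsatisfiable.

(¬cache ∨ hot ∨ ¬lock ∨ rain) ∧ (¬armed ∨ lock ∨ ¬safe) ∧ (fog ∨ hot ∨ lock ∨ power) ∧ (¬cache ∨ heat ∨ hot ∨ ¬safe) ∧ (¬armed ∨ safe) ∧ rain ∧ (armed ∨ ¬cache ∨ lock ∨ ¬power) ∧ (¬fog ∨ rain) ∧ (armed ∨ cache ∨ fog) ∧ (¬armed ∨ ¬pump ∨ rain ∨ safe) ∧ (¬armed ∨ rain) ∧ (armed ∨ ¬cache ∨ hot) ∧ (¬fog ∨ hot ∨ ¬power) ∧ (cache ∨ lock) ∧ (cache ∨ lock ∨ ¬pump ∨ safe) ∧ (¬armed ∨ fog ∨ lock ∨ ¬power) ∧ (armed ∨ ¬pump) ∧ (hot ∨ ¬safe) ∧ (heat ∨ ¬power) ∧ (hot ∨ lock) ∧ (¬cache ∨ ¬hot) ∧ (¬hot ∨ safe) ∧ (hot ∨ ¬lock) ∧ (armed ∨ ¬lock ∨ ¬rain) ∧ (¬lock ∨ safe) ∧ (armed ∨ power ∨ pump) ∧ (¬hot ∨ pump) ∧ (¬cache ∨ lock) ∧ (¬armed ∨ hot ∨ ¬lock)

hot=T; fog=T; lock=T; heat=F; power=F; armed=T; safe=T; pump=T; rain=T; cache=F

Unit clause (rain) forces rain = True.
Set hot = True.
  then (¬cache ∨ ¬hot) forces cache = False.
  then (¬hot ∨ safe) forces safe = True.
  then (¬hot ∨ pump) forces pump = True.
  then (cache ∨ lock) forces lock = True.
  then (armed ∨ ¬pump) forces armed = True.
Set fog = True.
Set heat = False.
  then (heat ∨ ¬power) forces power = False.
All clauses satisfied.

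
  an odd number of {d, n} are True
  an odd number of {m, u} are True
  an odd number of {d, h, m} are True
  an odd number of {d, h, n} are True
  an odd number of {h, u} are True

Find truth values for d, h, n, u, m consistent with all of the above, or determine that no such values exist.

d=T, h=F, n=F, u=T, m=F

{d, n}: 1 true → odd ✓
{m, u}: 1 true → odd ✓
{d, h, m}: 1 true → odd ✓
{d, h, n}: 1 true → odd ✓
{h, u}: 1 true → odd ✓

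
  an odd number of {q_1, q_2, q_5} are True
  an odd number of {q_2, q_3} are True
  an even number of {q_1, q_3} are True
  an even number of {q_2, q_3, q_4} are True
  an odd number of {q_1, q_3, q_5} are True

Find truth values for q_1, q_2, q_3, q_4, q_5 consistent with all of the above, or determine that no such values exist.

Unsatisfiable

Adding constraints 1, 2, 5 mod 2: every variable appears an even number of times on the left, so the left side is 0.
But the right sides sum to 1 (mod 2). 0 ≠ 1 — the system is inconsistent.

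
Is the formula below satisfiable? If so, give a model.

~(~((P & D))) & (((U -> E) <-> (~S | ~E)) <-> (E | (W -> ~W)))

E = True; W = False; S = False; P = True; D = True; U = True

  ~(~((P & D))) = True
    ~((P & D)) = False
      P & D = True
  ((U -> E) <-> (~S | ~E)) <-> (E | (W -> ~W)) = True
    (U -> E) <-> (~S | ~E) = True
      U -> E = True
      ~S | ~E = True
        ~S = True
        ~E = False
    E | (W -> ~W) = True
      W -> ~W = True
        ~W = True
Both conjuncts True, so the formula holds.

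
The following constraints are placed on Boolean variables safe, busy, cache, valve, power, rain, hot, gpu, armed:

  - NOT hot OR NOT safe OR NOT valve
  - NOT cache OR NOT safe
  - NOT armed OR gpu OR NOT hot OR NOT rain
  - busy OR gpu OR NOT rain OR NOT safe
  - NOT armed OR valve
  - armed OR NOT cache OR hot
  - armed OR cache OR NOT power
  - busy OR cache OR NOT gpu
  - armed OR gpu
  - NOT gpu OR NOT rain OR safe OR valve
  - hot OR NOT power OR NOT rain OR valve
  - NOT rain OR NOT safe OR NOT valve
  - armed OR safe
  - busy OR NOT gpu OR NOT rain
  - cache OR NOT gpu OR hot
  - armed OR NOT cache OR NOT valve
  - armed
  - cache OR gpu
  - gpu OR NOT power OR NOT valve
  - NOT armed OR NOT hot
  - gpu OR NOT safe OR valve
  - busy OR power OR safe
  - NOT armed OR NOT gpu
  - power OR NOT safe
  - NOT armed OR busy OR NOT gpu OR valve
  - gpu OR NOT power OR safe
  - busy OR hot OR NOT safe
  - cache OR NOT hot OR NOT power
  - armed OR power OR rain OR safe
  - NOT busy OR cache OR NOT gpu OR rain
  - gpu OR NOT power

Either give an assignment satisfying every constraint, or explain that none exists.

safe: False, busy: True, cache: True, valve: True, power: False, rain: True, hot: False, gpu: False, armed: True

Unit clause (armed) forces armed = True.
In (NOT armed OR NOT hot) only NOT hot is left, so hot = False.
In (NOT armed OR NOT gpu) only NOT gpu is left, so gpu = False.
In (gpu OR NOT power) only NOT power is left, so power = False.
In (NOT armed OR valve) only valve is left, so valve = True.
In (cache OR gpu) only cache is left, so cache = True.
In (power OR NOT safe) only NOT safe is left, so safe = False.
In (busy OR power OR safe) only busy is left, so busy = True.
Set rain = True.
All clauses satisfied.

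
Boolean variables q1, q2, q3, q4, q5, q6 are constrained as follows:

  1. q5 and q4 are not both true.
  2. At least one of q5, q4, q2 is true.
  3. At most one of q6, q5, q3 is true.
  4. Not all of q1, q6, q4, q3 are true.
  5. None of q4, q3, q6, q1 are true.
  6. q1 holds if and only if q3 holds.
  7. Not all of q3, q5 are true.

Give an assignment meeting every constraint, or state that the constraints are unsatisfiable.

q1 = False, q2 = True, q3 = False, q4 = False, q5 = False, q6 = False

  (1) q5=F, q4=F — not both ✓
  (2) {q5, q4, q2}: 1 true — at least one ✓
  (3) {q6, q5, q3}: 0 true — at most one ✓
  (4) {q1, q6, q4, q3}: 0/4 true — not all ✓
  (5) {q4, q3, q6, q1}: 0 true — none ✓
  (6) q1=F, q3=F — same ✓
  (7) {q3, q5}: 0/2 true — not all ✓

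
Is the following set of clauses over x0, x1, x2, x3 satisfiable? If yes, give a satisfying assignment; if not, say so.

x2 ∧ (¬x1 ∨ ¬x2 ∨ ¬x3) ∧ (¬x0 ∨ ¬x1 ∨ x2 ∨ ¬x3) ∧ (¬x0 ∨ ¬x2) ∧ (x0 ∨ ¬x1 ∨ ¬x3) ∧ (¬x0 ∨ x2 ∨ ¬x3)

Unit clause (x2) forces x2 = True.
In (¬x0 ∨ ¬x2) only ¬x0 is left, so x0 = False.
Set x1 = True.
  then (¬x1 ∨ ¬x2 ∨ ¬x3) forces x3 = False.
Check each clause:
  (x2): x2 holds.
  (¬x1 ∨ ¬x2 ∨ ¬x3): ¬x3 holds.
  (¬x0 ∨ ¬x1 ∨ x2 ∨ ¬x3): ¬x0 holds.
  (¬x0 ∨ ¬x2): ¬x0 holds.
  (x0 ∨ ¬x1 ∨ ¬x3): ¬x3 holds.
  (¬x0 ∨ x2 ∨ ¬x3): ¬x0 holds.
All clauses satisfied.

x0: False, x1: True, x2: True, x3: False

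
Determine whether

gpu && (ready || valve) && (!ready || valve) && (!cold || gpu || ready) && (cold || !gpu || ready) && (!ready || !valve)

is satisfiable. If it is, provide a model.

valve=T, cold=T, ready=F, gpu=T

Unit clause (gpu) forces gpu = True.
Try valve = False:
  (ready || valve) forces ready = True.
  clause (!ready || valve) is falsified — backtrack.
So valve = True.
  then (!ready || !valve) forces ready = False.
  then (cold || !gpu || ready) forces cold = True.
Check each clause:
  (gpu): gpu holds.
  (ready || valve): valve holds.
  (!ready || valve): !ready holds.
  (!cold || gpu || ready): gpu holds.
  (cold || !gpu || ready): cold holds.
  (!ready || !valve): !ready holds.
All clauses satisfied.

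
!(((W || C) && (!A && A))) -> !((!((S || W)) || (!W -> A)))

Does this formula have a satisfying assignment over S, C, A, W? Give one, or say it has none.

S=T, C=F, A=F, W=F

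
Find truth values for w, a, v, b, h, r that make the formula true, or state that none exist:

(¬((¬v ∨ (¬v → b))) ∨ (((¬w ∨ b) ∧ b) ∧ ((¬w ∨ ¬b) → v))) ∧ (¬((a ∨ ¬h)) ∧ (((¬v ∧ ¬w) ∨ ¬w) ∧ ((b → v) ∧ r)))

w: False, a: False, v: True, b: True, h: True, r: True

  ¬((¬v ∨ (¬v → b))) ∨ (((¬w ∨ b) ∧ b) ∧ ((¬w ∨ ¬b) → v)) = True
    ¬((¬v ∨ (¬v → b))) = False
      ¬v ∨ (¬v → b) = True
        ¬v = False
        ¬v → b = True
          ¬v = False
    ((¬w ∨ b) ∧ b) ∧ ((¬w ∨ ¬b) → v) = True
      (¬w ∨ b) ∧ b = True
        ¬w ∨ b = True
          ¬w = True
      (¬w ∨ ¬b) → v = True
        ¬w ∨ ¬b = True
          ¬w = True
          ¬b = False
  ¬((a ∨ ¬h)) ∧ (((¬v ∧ ¬w) ∨ ¬w) ∧ ((b → v) ∧ r)) = True
    ¬((a ∨ ¬h)) = True
      a ∨ ¬h = False
        ¬h = False
    ((¬v ∧ ¬w) ∨ ¬w) ∧ ((b → v) ∧ r) = True
      (¬v ∧ ¬w) ∨ ¬w = True
        ¬v ∧ ¬w = False
          ¬v = False
          ¬w = True
        ¬w = True
      (b → v) ∧ r = True
        b → v = True
Both conjuncts True, so the formula holds.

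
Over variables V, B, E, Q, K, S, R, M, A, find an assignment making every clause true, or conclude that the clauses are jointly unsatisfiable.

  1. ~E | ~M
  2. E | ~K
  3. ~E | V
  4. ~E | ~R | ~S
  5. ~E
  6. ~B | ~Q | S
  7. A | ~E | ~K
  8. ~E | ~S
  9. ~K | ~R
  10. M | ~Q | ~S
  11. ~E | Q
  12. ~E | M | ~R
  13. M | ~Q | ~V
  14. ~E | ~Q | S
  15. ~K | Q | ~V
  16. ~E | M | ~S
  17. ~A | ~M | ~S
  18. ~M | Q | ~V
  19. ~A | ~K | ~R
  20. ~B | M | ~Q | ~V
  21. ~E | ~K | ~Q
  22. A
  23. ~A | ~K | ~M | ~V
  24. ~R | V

Unit clause (~E) forces E = False.
Unit clause (A) forces A = True.
In (E | ~K) only ~K is left, so K = False.
Set V = False.
  then (~R | V) forces R = False.
Set B = False.
Set Q = False.
Set S = False.
Set M = True.
All clauses satisfied.

V = False, B = False, E = False, Q = False, K = False, S = False, R = False, M = True, A = True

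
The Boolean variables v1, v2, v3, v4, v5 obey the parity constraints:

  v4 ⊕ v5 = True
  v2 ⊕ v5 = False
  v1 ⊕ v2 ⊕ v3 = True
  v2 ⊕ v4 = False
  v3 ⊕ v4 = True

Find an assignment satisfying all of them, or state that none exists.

Unsatisfiable

Adding constraints 1, 2, 4 mod 2: every variable appears an even number of times on the left, so the left side is 0.
But the right sides sum to 1 (mod 2). 0 ≠ 1 — the system is inconsistent.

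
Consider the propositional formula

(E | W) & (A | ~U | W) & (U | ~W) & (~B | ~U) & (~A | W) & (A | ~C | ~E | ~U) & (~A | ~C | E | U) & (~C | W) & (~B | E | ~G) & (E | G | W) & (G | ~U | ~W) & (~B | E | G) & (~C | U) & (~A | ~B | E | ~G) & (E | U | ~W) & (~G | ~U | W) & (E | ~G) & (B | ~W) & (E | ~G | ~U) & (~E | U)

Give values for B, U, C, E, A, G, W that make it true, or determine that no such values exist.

Unsatisfiable

Case W = True:
  (U | ~W) forces U = True.
  (~B | ~U) forces B = False.
  Clause (B | ~W) is falsified — contradiction.
Case W = False:
  (E | W) forces E = True.
  (~A | W) forces A = False.
  (A | ~U | W) forces U = False.
  Clause (~E | U) is falsified — contradiction.
Both cases fail, so the formula is unsatisfiable.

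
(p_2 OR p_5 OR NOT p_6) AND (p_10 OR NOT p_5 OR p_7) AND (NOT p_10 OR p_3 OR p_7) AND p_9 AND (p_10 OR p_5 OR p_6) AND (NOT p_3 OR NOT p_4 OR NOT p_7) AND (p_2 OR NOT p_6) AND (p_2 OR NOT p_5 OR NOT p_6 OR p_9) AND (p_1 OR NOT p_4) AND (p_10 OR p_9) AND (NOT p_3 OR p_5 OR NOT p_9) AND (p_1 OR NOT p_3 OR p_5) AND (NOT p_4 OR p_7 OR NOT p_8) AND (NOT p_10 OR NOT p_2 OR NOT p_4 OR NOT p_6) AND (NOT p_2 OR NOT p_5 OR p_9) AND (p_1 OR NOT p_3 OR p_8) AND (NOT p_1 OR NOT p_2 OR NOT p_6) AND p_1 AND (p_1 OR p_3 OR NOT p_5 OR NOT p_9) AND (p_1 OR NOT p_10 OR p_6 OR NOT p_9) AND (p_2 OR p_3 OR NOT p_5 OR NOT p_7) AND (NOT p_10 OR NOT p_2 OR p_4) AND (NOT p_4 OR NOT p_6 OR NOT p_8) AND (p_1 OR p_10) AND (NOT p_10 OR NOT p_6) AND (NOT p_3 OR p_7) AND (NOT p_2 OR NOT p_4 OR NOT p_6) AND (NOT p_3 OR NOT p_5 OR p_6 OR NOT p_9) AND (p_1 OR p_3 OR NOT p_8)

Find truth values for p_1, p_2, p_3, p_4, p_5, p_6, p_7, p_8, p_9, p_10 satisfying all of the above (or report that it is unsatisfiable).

p_1 = True, p_2 = True, p_3 = False, p_4 = False, p_5 = True, p_6 = False, p_7 = True, p_8 = True, p_9 = True, p_10 = False

Unit clause (p_9) forces p_9 = True.
Unit clause (p_1) forces p_1 = True.
Set p_2 = True.
  then (NOT p_1 OR NOT p_2 OR NOT p_6) forces p_6 = False.
Try p_3 = True:
  (NOT p_3 OR p_5 OR NOT p_9) forces p_5 = True.
  clause (NOT p_3 OR NOT p_5 OR p_6 OR NOT p_9) is falsified — backtrack.
So p_3 = False.
Set p_4 = False.
  then (NOT p_10 OR NOT p_2 OR p_4) forces p_10 = False.
  then (p_10 OR p_5 OR p_6) forces p_5 = True.
  then (p_10 OR NOT p_5 OR p_7) forces p_7 = True.
Set p_8 = True.
All clauses satisfied.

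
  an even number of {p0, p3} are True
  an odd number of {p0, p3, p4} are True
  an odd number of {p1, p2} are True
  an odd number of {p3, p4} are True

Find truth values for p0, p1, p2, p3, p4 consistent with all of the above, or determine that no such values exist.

p0: False, p1: True, p2: False, p3: False, p4: True

{p0, p3}: 0 true → even ✓
{p0, p3, p4}: 1 true → odd ✓
{p1, p2}: 1 true → odd ✓
{p3, p4}: 1 true → odd ✓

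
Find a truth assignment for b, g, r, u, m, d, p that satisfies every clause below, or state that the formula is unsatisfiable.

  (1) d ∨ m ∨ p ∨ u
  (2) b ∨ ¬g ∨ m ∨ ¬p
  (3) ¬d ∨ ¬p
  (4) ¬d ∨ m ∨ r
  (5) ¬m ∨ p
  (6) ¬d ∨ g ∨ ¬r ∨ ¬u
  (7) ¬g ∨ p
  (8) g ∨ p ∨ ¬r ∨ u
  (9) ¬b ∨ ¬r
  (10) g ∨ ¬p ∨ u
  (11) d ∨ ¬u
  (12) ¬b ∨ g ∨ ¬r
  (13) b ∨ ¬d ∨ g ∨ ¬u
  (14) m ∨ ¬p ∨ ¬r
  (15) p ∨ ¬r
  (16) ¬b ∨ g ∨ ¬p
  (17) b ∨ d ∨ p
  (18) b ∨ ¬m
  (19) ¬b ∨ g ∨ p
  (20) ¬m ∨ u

Set b = True.
  then (¬b ∨ ¬r) forces r = False.
Try g = False:
  (¬b ∨ g ∨ ¬p) forces p = False.
  clause (¬b ∨ g ∨ p) is falsified — backtrack.
So g = True.
  then (¬g ∨ p) forces p = True.
  then (¬d ∨ ¬p) forces d = False.
  then (d ∨ ¬u) forces u = False.
  then (¬m ∨ u) forces m = False.
All clauses satisfied.

b: True, g: True, r: False, u: False, m: False, d: False, p: True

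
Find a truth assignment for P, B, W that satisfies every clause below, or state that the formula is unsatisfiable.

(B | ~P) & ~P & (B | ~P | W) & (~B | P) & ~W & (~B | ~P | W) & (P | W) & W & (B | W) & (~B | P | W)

Case W = True:
  Clause (~W) is falsified — contradiction.
Case W = False:
  Clause (W) is falsified — contradiction.
Both cases fail, so the formula is unsatisfiable.

No satisfying assignment exists.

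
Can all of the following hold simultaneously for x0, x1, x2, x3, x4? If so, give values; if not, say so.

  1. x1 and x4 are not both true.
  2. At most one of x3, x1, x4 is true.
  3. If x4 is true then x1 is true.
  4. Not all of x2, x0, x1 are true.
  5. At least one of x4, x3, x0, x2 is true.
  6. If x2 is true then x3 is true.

x0: True, x1: False, x2: False, x3: False, x4: False

  (1) x1=F, x4=F — not both ✓
  (2) {x3, x1, x4}: 0 true — at most one ✓
  (3) x4=F ⇒ x1: vacuous ✓
  (4) {x2, x0, x1}: 1/3 true — not all ✓
  (5) {x4, x3, x0, x2}: 1 true — at least one ✓
  (6) x2=F ⇒ x3: vacuous ✓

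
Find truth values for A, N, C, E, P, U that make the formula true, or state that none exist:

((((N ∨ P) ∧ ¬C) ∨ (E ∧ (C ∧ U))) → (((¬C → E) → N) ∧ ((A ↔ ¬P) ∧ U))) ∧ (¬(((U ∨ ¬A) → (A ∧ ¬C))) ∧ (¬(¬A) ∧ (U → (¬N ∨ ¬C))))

A = True, N = False, C = True, E = False, P = True, U = True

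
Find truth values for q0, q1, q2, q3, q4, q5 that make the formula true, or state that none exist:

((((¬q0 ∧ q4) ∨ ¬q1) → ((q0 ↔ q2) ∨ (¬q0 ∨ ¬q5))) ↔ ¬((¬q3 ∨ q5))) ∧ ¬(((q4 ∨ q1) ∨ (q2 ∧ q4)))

q0=T, q1=F, q2=F, q3=T, q4=F, q5=T

  (((¬q0 ∧ q4) ∨ ¬q1) → ((q0 ↔ q2) ∨ (¬q0 ∨ ¬q5))) ↔ ¬((¬q3 ∨ q5)) = True
    ((¬q0 ∧ q4) ∨ ¬q1) → ((q0 ↔ q2) ∨ (¬q0 ∨ ¬q5)) = False
      (¬q0 ∧ q4) ∨ ¬q1 = True
        ¬q0 ∧ q4 = False
          ¬q0 = False
        ¬q1 = True
      (q0 ↔ q2) ∨ (¬q0 ∨ ¬q5) = False
        q0 ↔ q2 = False
        ¬q0 ∨ ¬q5 = False
          ¬q0 = False
          ¬q5 = False
    ¬((¬q3 ∨ q5)) = False
      ¬q3 ∨ q5 = True
        ¬q3 = False
  ¬(((q4 ∨ q1) ∨ (q2 ∧ q4))) = True
    (q4 ∨ q1) ∨ (q2 ∧ q4) = False
      q4 ∨ q1 = False
      q2 ∧ q4 = False
Both conjuncts True, so the formula holds.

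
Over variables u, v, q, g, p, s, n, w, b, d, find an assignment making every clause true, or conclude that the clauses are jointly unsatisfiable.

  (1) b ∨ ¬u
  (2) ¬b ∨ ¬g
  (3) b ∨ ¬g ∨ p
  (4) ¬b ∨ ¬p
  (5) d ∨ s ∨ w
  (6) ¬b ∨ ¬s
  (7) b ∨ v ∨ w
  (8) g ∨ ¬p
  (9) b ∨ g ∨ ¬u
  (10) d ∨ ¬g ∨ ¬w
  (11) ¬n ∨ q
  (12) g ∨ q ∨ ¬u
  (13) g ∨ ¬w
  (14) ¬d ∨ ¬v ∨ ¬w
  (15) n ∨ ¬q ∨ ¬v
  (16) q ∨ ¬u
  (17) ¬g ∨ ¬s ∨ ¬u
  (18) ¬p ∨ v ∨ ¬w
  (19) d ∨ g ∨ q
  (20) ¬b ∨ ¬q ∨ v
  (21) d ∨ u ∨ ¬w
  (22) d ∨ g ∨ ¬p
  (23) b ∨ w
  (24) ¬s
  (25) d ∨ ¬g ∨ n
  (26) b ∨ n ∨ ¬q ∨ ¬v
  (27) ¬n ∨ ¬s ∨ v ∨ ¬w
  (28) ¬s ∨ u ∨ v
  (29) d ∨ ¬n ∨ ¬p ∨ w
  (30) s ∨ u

Unit clause (¬s) forces s = False.
In (s ∨ u) only u is left, so u = True.
In (b ∨ ¬u) only b is left, so b = True.
In (¬b ∨ ¬g) only ¬g is left, so g = False.
In (¬b ∨ ¬p) only ¬p is left, so p = False.
In (g ∨ q ∨ ¬u) only q is left, so q = True.
In (g ∨ ¬w) only ¬w is left, so w = False.
In (¬b ∨ ¬q ∨ v) only v is left, so v = True.
In (d ∨ s ∨ w) only d is left, so d = True.
In (n ∨ ¬q ∨ ¬v) only n is left, so n = True.
All clauses satisfied.

u: True, v: True, q: True, g: False, p: False, s: False, n: True, w: False, b: True, d: True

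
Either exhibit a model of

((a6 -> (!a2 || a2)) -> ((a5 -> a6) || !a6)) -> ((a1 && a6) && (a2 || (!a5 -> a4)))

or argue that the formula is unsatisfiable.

a1 = True, a2 = True, a4 = True, a5 = True, a6 = True

  ((a6 -> (!a2 || a2)) -> ((a5 -> a6) || !a6)) -> ((a1 && a6) && (a2 || (!a5 -> a4))) = True
    (a6 -> (!a2 || a2)) -> ((a5 -> a6) || !a6) = True
      a6 -> (!a2 || a2) = True
        !a2 || a2 = True
          !a2 = False
      (a5 -> a6) || !a6 = True
        a5 -> a6 = True
        !a6 = False
    (a1 && a6) && (a2 || (!a5 -> a4)) = True
      a1 && a6 = True
      a2 || (!a5 -> a4) = True
        !a5 -> a4 = True
          !a5 = False
The formula evaluates to True.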